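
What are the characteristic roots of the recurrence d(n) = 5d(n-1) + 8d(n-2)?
Substitute d(n) = rⁿ and divide through by rⁿ⁻²: r² - 5r - 8 = 0
Discriminant: 5² + 4·8 = 57, not a perfect square, so by the quadratic formula r = (5 ± √57)/2.
General solution: d(n) = A·r₁ⁿ + B·r₂ⁿ where r₁,r₂ = (5 ± √57)/2

Characteristic: r² - 5r - 8 = 0, Roots: r = (5 ± √57)/2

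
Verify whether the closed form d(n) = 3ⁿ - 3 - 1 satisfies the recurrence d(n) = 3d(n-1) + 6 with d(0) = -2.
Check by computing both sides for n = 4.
From the recurrence with d(0) = -2:
  d(0) = -2, d(1) = 0, d(2) = 6, d(3) = 24, d(4) = 78
  so the recurrence gives d(4) = 78.
From the proposed closed form d(n) = 3ⁿ - 3 - 1:
  d(4) = 77.
The recurrence gives 78 but the closed form gives 77, so the closed form does not satisfy the recurrence.

No, the closed form is incorrect.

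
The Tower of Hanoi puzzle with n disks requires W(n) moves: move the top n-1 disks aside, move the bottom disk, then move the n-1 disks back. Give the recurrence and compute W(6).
Moving n disks = move the top n-1 disks aside (W(n-1) moves) + move the largest disk (1 move) + move the n-1 disks back on top (W(n-1) moves), so W(n) = 2W(n-1) + 1, with W(1) = 1 (a single disk takes one move).
First terms: 1, 3, 7, 15, 31, 63, … — each is one less than a power of 2. Indeed W(n) + 1 = 2(W(n-1) + 1) with W(1) + 1 = 2, so W(n) + 1 = 2ⁿ and W(n) = 2ⁿ - 1.
Hence W(6) = 2^6 - 1 = 64 - 1 = 63.

W(n) = 2W(n-1) + 1, W(1) = 1; W(6) = 63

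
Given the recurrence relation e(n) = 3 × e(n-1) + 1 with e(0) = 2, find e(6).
Computing step by step:
e(0) = 2
e(1) = 3 × 2 + 1 = 7
e(2) = 3 × 7 + 1 = 22
e(3) = 3 × 22 + 1 = 67
e(4) = 3 × 67 + 1 = 202
e(5) = 3 × 202 + 1 = 607
e(6) = 3 × 607 + 1 = 1822

1822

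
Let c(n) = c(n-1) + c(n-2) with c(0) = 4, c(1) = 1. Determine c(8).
Computing the sequence terms:
4, 1, 5, 6, 11, 17, 28, 45, 73

73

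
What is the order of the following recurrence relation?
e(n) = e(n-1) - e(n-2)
The order is the largest lag k for which e(n-k) appears. Here the deepest term is e(n-2), so the order is 2.

Order 2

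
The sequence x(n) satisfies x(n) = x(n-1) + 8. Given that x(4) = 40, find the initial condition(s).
x(4) = x(0) + 4·8, so x(0) = 40 - 32 = 8.

x(0) = 8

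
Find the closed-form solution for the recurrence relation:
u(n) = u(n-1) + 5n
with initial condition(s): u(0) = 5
Recurrence: u(n) = u(n-1) + 5n, initial: u(0) = 5.
Telescoping: u(n) = u(0) + 5·Σᵢ₌₁ⁿ i = 5 + 5·n(n+1)/2.

u(n) = 5·n(n+1)/2 + 5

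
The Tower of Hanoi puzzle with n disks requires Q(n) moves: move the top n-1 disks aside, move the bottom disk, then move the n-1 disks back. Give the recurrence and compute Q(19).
Moving n disks = move the top n-1 disks aside (Q(n-1) moves) + move the largest disk (1 move) + move the n-1 disks back on top (Q(n-1) moves), so Q(n) = 2Q(n-1) + 1, with Q(1) = 1 (a single disk takes one move).
First terms: 1, 3, 7, 15, 31, 63, … — each is one less than a power of 2. Indeed Q(n) + 1 = 2(Q(n-1) + 1) with Q(1) + 1 = 2, so Q(n) + 1 = 2ⁿ and Q(n) = 2ⁿ - 1.
Hence Q(19) = 2^19 - 1 = 524288 - 1 = 524287.

Q(n) = 2Q(n-1) + 1, Q(1) = 1; Q(19) = 524287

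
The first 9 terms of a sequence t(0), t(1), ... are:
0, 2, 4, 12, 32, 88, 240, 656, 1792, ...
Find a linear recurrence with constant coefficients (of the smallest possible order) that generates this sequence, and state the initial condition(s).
Look for the lowest-order linear relation among consecutive terms.
Observation: t(n) - 2·t(n-1) - (2)·t(n-2) = 0 holds for the shown terms, and no order-1 relation t(n) = α·t(n-1) + β fits.
Check at n=3: 2·4 + (2)·2 = 12. ✓

t(n) = 2t(n-1) + 2t(n-2), t(0) = 0, t(1) = 2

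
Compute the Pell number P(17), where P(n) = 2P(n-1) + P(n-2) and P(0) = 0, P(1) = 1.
Computing the sequence terms:
0, 1, 2, 5, 12, 29, 70, 169, 408, 985, 2378, 5741, 13860, 33461, 80782, 195025, 470832, 1136689

1136689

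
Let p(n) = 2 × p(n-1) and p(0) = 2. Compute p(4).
Computing step by step:
p(0) = 2
p(1) = 2 × 2 = 4
p(2) = 2 × 4 = 8
p(3) = 2 × 8 = 16
p(4) = 2 × 16 = 32

32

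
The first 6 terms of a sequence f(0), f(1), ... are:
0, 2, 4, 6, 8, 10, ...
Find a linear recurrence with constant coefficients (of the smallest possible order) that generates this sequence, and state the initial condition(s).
Look for the lowest-order linear relation among consecutive terms.
Observation: consecutive differences are constant (= 2).
Check at n=2: 1·2 + 2 = 4. ✓

f(n) = f(n-1) + 2, f(0) = 0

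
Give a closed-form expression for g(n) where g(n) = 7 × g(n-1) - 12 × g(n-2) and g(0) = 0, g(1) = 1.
Recurrence: g(n) = 7 × g(n-1) - 12 × g(n-2), initial: g(0) = 0, g(1) = 1.
Characteristic equation: r² - 7r + 12 = 0, which factors as (r - 4)(r - 3) = 0, so r = 4, 3. General solution g(n) = A·4ⁿ + B·3ⁿ. From g(0) = 0: A + B = 0. From g(1) = 1: 4A + 3B = 1. Solving gives A = 1, B = -1.

g(n) = 4ⁿ - 3ⁿ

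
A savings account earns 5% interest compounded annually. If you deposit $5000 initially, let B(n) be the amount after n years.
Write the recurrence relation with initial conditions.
Each year the balance grows by 5%, i.e. is multiplied by 1 + 5/100 = 1.05, so B(n) = 1.05 × B(n-1). The initial deposit gives B(0) = 5000.
Unrolling gives the closed form B(n) = 5000 × (1.05)ⁿ.

B(n) = 1.05 × B(n-1), B(0) = 5000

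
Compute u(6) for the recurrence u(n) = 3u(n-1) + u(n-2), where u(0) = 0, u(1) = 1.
Computing the sequence terms:
0, 1, 3, 10, 33, 109, 360

360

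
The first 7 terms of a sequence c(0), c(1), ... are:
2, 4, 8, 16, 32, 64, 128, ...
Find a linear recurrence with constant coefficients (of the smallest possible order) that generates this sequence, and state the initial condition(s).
Look for the lowest-order linear relation among consecutive terms.
Observation: each term is 2× the previous.
Check at n=2: 2·4 = 8. ✓

c(n) = 2 × c(n-1), c(0) = 2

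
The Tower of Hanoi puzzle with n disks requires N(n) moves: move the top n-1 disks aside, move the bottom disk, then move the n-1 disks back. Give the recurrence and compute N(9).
Moving n disks = move the top n-1 disks aside (N(n-1) moves) + move the largest disk (1 move) + move the n-1 disks back on top (N(n-1) moves), so N(n) = 2N(n-1) + 1, with N(1) = 1 (a single disk takes one move).
First terms: 1, 3, 7, 15, 31, 63, … — each is one less than a power of 2. Indeed N(n) + 1 = 2(N(n-1) + 1) with N(1) + 1 = 2, so N(n) + 1 = 2ⁿ and N(n) = 2ⁿ - 1.
Hence N(9) = 2^9 - 1 = 512 - 1 = 511.

N(n) = 2N(n-1) + 1, N(1) = 1; N(9) = 511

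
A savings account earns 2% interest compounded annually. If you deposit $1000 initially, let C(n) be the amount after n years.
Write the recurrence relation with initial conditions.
Each year the balance grows by 2%, i.e. is multiplied by 1 + 2/100 = 1.02, so C(n) = 1.02 × C(n-1). The initial deposit gives C(0) = 1000.
Unrolling gives the closed form C(n) = 1000 × (1.02)ⁿ.

C(n) = 1.02 × C(n-1), C(0) = 1000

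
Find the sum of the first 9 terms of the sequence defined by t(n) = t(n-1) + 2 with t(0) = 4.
Computing the sequence terms: 4, 6, 8, 10, 12, 14, 16, 18, 20
Adding these values together:

108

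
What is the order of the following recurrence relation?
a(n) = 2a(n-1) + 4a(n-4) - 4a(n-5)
The order is the largest lag k for which a(n-k) appears. Here the deepest term is a(n-5), so the order is 5.

Order 5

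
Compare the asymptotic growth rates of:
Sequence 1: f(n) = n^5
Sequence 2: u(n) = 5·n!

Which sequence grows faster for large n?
Comparing growth rates:
Growth-rate hierarchy: log n ≺ any polynomial ≺ any exponential cⁿ (c>1) ≺ n! ≺ nⁿ.
factorial dominates polynomial degree 5 asymptotically.

u(n) grows faster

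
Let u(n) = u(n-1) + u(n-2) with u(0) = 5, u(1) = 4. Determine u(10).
Computing the sequence terms:
5, 4, 9, 13, 22, 35, 57, 92, 149, 241, 390

390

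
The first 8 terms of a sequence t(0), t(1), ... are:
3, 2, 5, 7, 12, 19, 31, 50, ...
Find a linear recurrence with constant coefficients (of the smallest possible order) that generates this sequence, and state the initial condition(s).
Look for the lowest-order linear relation among consecutive terms.
Observation: t(n) - 1·t(n-1) - (1)·t(n-2) = 0 holds for the shown terms, and no order-1 relation t(n) = α·t(n-1) + β fits.
Check at n=3: 1·5 + (1)·2 = 7. ✓

t(n) = t(n-1) + t(n-2), t(0) = 3, t(1) = 2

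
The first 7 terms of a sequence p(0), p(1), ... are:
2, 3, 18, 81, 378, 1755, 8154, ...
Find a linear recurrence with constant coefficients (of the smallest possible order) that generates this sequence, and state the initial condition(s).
Look for the lowest-order linear relation among consecutive terms.
Observation: p(n) - 4·p(n-1) - (3)·p(n-2) = 0 holds for the shown terms, and no order-1 relation p(n) = α·p(n-1) + β fits.
Check at n=3: 4·18 + (3)·3 = 81. ✓

p(n) = 4p(n-1) + 3p(n-2), p(0) = 2, p(1) = 3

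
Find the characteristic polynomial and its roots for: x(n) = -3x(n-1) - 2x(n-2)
Substitute x(n) = rⁿ and divide through by rⁿ⁻²: r² + 3r + 2 = 0
Factor: (r + 2)(r + 1) = 0, so r = -2, -1.
General solution: x(n) = A·(-2)ⁿ + B·(-1)ⁿ

Characteristic: r² + 3r + 2 = 0, Roots: r = -2, -1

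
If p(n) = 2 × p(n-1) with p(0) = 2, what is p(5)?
Computing step by step:
p(0) = 2
p(1) = 2 × 2 = 4
p(2) = 2 × 4 = 8
p(3) = 2 × 8 = 16
p(4) = 2 × 16 = 32
p(5) = 2 × 32 = 64

64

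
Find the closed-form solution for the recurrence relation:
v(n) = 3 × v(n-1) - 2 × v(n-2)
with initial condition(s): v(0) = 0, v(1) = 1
Recurrence: v(n) = 3 × v(n-1) - 2 × v(n-2), initial: v(0) = 0, v(1) = 1.
Characteristic equation: r² - 3r + 2 = 0, which factors as (r - 2)(r - 1) = 0, so r = 2, 1. General solution v(n) = A·2ⁿ + B·1ⁿ. From v(0) = 0: A + B = 0. From v(1) = 1: 2A + 1B = 1. Solving gives A = 1, B = -1.

v(n) = 2ⁿ - 1ⁿ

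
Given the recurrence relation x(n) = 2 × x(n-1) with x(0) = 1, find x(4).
Computing step by step:
x(0) = 1
x(1) = 2 × 1 = 2
x(2) = 2 × 2 = 4
x(3) = 2 × 4 = 8
x(4) = 2 × 8 = 16

16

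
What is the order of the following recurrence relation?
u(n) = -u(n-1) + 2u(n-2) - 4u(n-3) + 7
The order is the largest lag k for which u(n-k) appears. Here the deepest term is u(n-3) (the 7 term is non-homogeneous and does not affect the order), so the order is 3.

Order 3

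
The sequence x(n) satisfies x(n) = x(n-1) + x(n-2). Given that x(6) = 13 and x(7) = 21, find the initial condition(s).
Work backwards using x(k) = x(k+2) - x(k+1):
x(5) = x(7) - x(6) = 21 - 13 = 8
x(4) = x(6) - x(5) = 13 - 8 = 5
x(3) = x(5) - x(4) = 8 - 5 = 3
x(2) = x(4) - x(3) = 5 - 3 = 2
x(1) = x(3) - x(2) = 3 - 2 = 1
x(0) = x(2) - x(1) = 2 - 1 = 1

x(0) = 1, x(1) = 1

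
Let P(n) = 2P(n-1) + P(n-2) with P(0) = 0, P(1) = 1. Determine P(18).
Computing the sequence terms:
0, 1, 2, 5, 12, 29, 70, 169, 408, 985, 2378, 5741, 13860, 33461, 80782, 195025, 470832, 1136689, 2744210

2744210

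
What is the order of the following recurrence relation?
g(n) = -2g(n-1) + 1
The order is the largest lag k for which g(n-k) appears. Here the deepest term is g(n-1) (the 1 term is non-homogeneous and does not affect the order), so the order is 1.

Order 1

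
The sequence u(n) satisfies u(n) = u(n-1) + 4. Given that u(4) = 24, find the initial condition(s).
u(4) = u(0) + 4·4, so u(0) = 24 - 16 = 8.

u(0) = 8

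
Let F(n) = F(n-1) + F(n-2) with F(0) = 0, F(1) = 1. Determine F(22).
Computing the sequence terms:
0, 1, 1, 2, 3, 5, 8, 13, 21, 34, 55, 89, 144, 233, 377, 610, 987, 1597, 2584, 4181, 6765, 10946, 17711

17711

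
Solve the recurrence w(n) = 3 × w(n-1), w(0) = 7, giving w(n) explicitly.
Recurrence: w(n) = 3 × w(n-1), initial: w(0) = 7.
Each term is 3 times the previous, so this is geometric with ratio 3. After n steps: w(n) = w(0)·3ⁿ = 7·3ⁿ.

w(n) = 7·3ⁿ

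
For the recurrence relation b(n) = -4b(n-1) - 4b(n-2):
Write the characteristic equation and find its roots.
Substitute b(n) = rⁿ and divide through by rⁿ⁻²: r² + 4r + 4 = 0
Factor: (r + 2)² = 0, so r = -2 (double root).
General solution: b(n) = (A + Bn)·(-2)ⁿ

Characteristic: r² + 4r + 4 = 0, Roots: r = -2 (double root)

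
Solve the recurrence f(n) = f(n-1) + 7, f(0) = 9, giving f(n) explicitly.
Recurrence: f(n) = f(n-1) + 7, initial: f(0) = 9.
Each step adds 7, so f(n) = f(0) + 7n = 7n + 9.

f(n) = 7n + 9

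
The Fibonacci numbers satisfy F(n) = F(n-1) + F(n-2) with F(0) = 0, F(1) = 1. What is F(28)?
Computing the sequence terms:
0, 1, 1, 2, 3, 5, 8, 13, 21, 34, 55, 89, 144, 233, 377, 610, 987, 1597, 2584, 4181, 6765, 10946, 17711, 28657, 46368, 75025, 121393, 196418, 317811

317811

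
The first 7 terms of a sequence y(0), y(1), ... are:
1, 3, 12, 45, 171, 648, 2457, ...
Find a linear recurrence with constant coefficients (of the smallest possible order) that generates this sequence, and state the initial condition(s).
Look for the lowest-order linear relation among consecutive terms.
Observation: y(n) - 3·y(n-1) - (3)·y(n-2) = 0 holds for the shown terms, and no order-1 relation y(n) = α·y(n-1) + β fits.
Check at n=3: 3·12 + (3)·3 = 45. ✓

y(n) = 3y(n-1) + 3y(n-2), y(0) = 1, y(1) = 3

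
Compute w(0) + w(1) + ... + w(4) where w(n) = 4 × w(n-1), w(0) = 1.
Computing the sequence terms: 1, 4, 16, 64, 256
Adding these values together:

341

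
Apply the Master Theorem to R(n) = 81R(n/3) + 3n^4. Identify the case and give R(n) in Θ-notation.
Master Theorem template: R(n) = a·R(n/b) + f(n).
Here: a=81, b=3, f(n)=3n^4
Compute log_b(a) = log_3(81) = 4.
f(n) = 3n^4 = Θ(n^4). Case 2: R(n) = Θ(n^4 log n).

Case 2: R(n) = Θ(n^4 log n)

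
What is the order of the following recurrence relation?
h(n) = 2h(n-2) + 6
The order is the largest lag k for which h(n-k) appears. Here the deepest term is h(n-2) (the 6 term is non-homogeneous and does not affect the order), so the order is 2.

Order 2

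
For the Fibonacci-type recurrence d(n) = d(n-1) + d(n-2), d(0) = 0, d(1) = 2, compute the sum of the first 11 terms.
Computing the sequence terms: 0, 2, 2, 4, 6, 10, 16, 26, 42, 68, 110
Adding these values together:

286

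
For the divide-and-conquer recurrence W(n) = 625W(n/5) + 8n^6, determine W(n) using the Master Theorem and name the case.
Master Theorem template: W(n) = a·W(n/b) + f(n).
Here: a=625, b=5, f(n)=8n^6
Compute log_b(a) = log_5(625) = 4.
f(n) = 8n^6 = Ω(n^(4+ε)) with ε = 2, and the regularity condition holds (a·f(n/b) = (a/b^6)·f(n) with a/b^6 = 5^-2 < 1). Case 3: W(n) = Θ(f(n)) = Θ(n^6).

Case 3: W(n) = Θ(n^6)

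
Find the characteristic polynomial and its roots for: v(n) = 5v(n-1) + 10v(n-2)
Substitute v(n) = rⁿ and divide through by rⁿ⁻²: r² - 5r - 10 = 0
Discriminant: 5² + 4·10 = 65, not a perfect square, so by the quadratic formula r = (5 ± √65)/2.
General solution: v(n) = A·r₁ⁿ + B·r₂ⁿ where r₁,r₂ = (5 ± √65)/2

Characteristic: r² - 5r - 10 = 0, Roots: r = (5 ± √65)/2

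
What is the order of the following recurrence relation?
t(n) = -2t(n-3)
The order is the largest lag k for which t(n-k) appears. Here the deepest term is t(n-3), so the order is 3.

Order 3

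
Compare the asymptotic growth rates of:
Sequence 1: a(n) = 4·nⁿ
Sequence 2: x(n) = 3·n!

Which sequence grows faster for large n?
Comparing growth rates:
Growth-rate hierarchy: log n ≺ any polynomial ≺ any exponential cⁿ (c>1) ≺ n! ≺ nⁿ.
super-exponential nⁿ dominates factorial asymptotically.

a(n) grows faster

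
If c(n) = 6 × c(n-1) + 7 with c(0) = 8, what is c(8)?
Computing step by step:
c(0) = 8
c(1) = 6 × 8 + 7 = 55
c(2) = 6 × 55 + 7 = 337
c(3) = 6 × 337 + 7 = 2029
c(4) = 6 × 2029 + 7 = 12181
c(5) = 6 × 12181 + 7 = 73093
c(6) = 6 × 73093 + 7 = 438565
c(7) = 6 × 438565 + 7 = 2631397
c(8) = 6 × 2631397 + 7 = 15788389

15788389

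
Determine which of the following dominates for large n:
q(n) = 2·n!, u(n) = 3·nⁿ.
Comparing growth rates:
Growth-rate hierarchy: log n ≺ any polynomial ≺ any exponential cⁿ (c>1) ≺ n! ≺ nⁿ.
super-exponential nⁿ dominates factorial asymptotically.

u(n) grows faster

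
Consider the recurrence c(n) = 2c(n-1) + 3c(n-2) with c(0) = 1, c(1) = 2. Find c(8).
Computing the sequence terms:
1, 2, 7, 20, 61, 182, 547, 1640, 4921

4921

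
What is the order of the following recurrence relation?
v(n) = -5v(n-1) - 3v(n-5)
The order is the largest lag k for which v(n-k) appears. Here the deepest term is v(n-5), so the order is 5.

Order 5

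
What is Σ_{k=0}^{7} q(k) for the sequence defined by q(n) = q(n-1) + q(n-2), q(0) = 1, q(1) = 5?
Computing the sequence terms: 1, 5, 6, 11, 17, 28, 45, 73
Adding these values together:

186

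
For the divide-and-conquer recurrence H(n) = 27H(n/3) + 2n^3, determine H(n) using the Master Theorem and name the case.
Master Theorem template: H(n) = a·H(n/b) + f(n).
Here: a=27, b=3, f(n)=2n^3
Compute log_b(a) = log_3(27) = 3.
f(n) = 2n^3 = Θ(n^3). Case 2: H(n) = Θ(n^3 log n).

Case 2: H(n) = Θ(n^3 log n)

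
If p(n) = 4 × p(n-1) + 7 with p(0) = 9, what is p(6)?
Computing step by step:
p(0) = 9
p(1) = 4 × 9 + 7 = 43
p(2) = 4 × 43 + 7 = 179
p(3) = 4 × 179 + 7 = 723
p(4) = 4 × 723 + 7 = 2899
p(5) = 4 × 2899 + 7 = 11603
p(6) = 4 × 11603 + 7 = 46419

46419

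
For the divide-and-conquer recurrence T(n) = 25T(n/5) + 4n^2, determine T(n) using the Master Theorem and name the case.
Master Theorem template: T(n) = a·T(n/b) + f(n).
Here: a=25, b=5, f(n)=4n^2
Compute log_b(a) = log_5(25) = 2.
f(n) = 4n^2 = Θ(n^2). Case 2: T(n) = Θ(n^2 log n).

Case 2: T(n) = Θ(n^2 log n)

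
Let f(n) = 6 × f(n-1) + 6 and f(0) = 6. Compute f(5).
Computing step by step:
f(0) = 6
f(1) = 6 × 6 + 6 = 42
f(2) = 6 × 42 + 6 = 258
f(3) = 6 × 258 + 6 = 1554
f(4) = 6 × 1554 + 6 = 9330
f(5) = 6 × 9330 + 6 = 55986

55986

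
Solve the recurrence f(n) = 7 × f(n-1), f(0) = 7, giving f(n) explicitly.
Recurrence: f(n) = 7 × f(n-1), initial: f(0) = 7.
Each term is 7 times the previous, so this is geometric with ratio 7. After n steps: f(n) = f(0)·7ⁿ = 7·7ⁿ.

f(n) = 7·7ⁿ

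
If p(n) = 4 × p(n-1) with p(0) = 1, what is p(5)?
Computing step by step:
p(0) = 1
p(1) = 4 × 1 = 4
p(2) = 4 × 4 = 16
p(3) = 4 × 16 = 64
p(4) = 4 × 64 = 256
p(5) = 4 × 256 = 1024

1024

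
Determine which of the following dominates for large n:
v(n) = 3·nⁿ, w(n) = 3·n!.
Comparing growth rates:
Growth-rate hierarchy: log n ≺ any polynomial ≺ any exponential cⁿ (c>1) ≺ n! ≺ nⁿ.
super-exponential nⁿ dominates factorial asymptotically.

v(n) grows faster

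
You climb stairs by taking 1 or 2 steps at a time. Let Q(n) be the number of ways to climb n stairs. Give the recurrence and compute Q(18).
Condition on the size of the last step (1 to 2): before it there were n-1, …, n-2 stairs climbed, and these cases are disjoint, so Q(n) = Q(n-1) + Q(n-2) (Fibonacci-type sequence).
Initial conditions by direct count (compositions of i into parts ≤ 2): Q(1) = 1; Q(2) = 2.
Iterating the recurrence: Q(3) = 3, Q(4) = 5, Q(5) = 8, Q(6) = 13, Q(7) = 21, Q(8) = 34, Q(9) = 55, Q(10) = 89, Q(11) = 144, Q(12) = 233, Q(13) = 377, Q(14) = 610, Q(15) = 987, Q(16) = 1597, Q(17) = 2584, Q(18) = 4181.

Q(n) = Q(n-1) + Q(n-2), Q(1) = 1, Q(2) = 2; Q(18) = 4181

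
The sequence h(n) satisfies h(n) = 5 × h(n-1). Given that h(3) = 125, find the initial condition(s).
In general h(n) = 5ⁿ · h(0). At n = 3: h(0) = h(3) / 5^3 = 125 / 125 = 1.

h(0) = 1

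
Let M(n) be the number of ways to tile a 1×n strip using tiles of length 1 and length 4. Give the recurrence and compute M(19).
Condition on the last tile: it has length 1 (leaving a 1×(n-1) strip) or length 4 (leaving a 1×(n-4) strip), so M(n) = M(n-1) + M(n-4) (order-4 linear recurrence).
For 0 ≤ i < 4 only unit tiles fit, so M(i) = 1.
Iterating the recurrence: M(4) = 2, M(5) = 3, M(6) = 4, M(7) = 5, M(8) = 7, M(9) = 10, M(10) = 14, M(11) = 19, M(12) = 26, M(13) = 36, M(14) = 50, M(15) = 69, M(16) = 95, M(17) = 131, M(18) = 181, M(19) = 250.

M(n) = M(n-1) + M(n-4), with M(i) = 1 for 0 ≤ i < 4; M(19) = 250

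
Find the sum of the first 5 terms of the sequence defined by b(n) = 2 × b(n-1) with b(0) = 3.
Computing the sequence terms: 3, 6, 12, 24, 48
Adding these values together:

93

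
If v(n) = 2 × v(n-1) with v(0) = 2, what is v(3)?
Computing step by step:
v(0) = 2
v(1) = 2 × 2 = 4
v(2) = 2 × 4 = 8
v(3) = 2 × 8 = 16

16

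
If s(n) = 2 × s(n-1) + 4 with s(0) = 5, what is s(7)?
Computing step by step:
s(0) = 5
s(1) = 2 × 5 + 4 = 14
s(2) = 2 × 14 + 4 = 32
s(3) = 2 × 32 + 4 = 68
s(4) = 2 × 68 + 4 = 140
s(5) = 2 × 140 + 4 = 284
s(6) = 2 × 284 + 4 = 572
s(7) = 2 × 572 + 4 = 1148

1148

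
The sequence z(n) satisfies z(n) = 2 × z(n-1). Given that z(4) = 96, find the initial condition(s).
In general z(n) = 2ⁿ · z(0). At n = 4: z(0) = z(4) / 2^4 = 96 / 16 = 6.

z(0) = 6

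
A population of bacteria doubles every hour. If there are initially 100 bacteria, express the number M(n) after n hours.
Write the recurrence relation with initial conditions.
Each hour multiplies the count by 2, so the count after n hours depends only on the count after n-1 hours: M(n) = 2 × M(n-1). The starting count gives M(0) = 100.
Unrolling n times gives the closed form M(n) = 100 × 2ⁿ.

M(n) = 2 × M(n-1), M(0) = 100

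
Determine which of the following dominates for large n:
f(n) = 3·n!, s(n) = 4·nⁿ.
Comparing growth rates:
Growth-rate hierarchy: log n ≺ any polynomial ≺ any exponential cⁿ (c>1) ≺ n! ≺ nⁿ.
super-exponential nⁿ dominates factorial asymptotically.

s(n) grows faster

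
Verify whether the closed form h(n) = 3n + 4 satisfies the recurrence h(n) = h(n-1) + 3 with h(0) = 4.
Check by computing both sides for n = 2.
From the recurrence with h(0) = 4:
  h(0) = 4, h(1) = 7, h(2) = 10
  so the recurrence gives h(2) = 10.
From the proposed closed form h(n) = 3n + 4:
  h(2) = 10.
Both sides give 10 at n = 2, and the initial condition(s) match, so the closed form is consistent.

Yes, the closed form is correct.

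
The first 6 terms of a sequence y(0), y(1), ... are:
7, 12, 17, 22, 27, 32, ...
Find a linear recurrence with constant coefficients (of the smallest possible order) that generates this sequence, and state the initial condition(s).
Look for the lowest-order linear relation among consecutive terms.
Observation: consecutive differences are constant (= 5).
Check at n=2: 1·12 + 5 = 17. ✓

y(n) = y(n-1) + 5, y(0) = 7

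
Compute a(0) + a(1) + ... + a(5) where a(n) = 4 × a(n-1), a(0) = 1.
Computing the sequence terms: 1, 4, 16, 64, 256, 1024
Adding these values together:

1365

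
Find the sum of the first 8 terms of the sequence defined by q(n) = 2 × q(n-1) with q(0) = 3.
Computing the sequence terms: 3, 6, 12, 24, 48, 96, 192, 384
Adding these values together:

765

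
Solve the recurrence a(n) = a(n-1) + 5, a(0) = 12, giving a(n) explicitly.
Recurrence: a(n) = a(n-1) + 5, initial: a(0) = 12.
Each step adds 5, so a(n) = a(0) + 5n = 5n + 12.

a(n) = 5n + 12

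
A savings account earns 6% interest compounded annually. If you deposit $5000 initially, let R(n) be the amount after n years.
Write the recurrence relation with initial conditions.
Each year the balance grows by 6%, i.e. is multiplied by 1 + 6/100 = 1.06, so R(n) = 1.06 × R(n-1). The initial deposit gives R(0) = 5000.
Unrolling gives the closed form R(n) = 5000 × (1.06)ⁿ.

R(n) = 1.06 × R(n-1), R(0) = 5000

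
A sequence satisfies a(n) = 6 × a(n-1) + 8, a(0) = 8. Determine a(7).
Computing step by step:
a(0) = 8
a(1) = 6 × 8 + 8 = 56
a(2) = 6 × 56 + 8 = 344
a(3) = 6 × 344 + 8 = 2072
a(4) = 6 × 2072 + 8 = 12440
a(5) = 6 × 12440 + 8 = 74648
a(6) = 6 × 74648 + 8 = 447896
a(7) = 6 × 447896 + 8 = 2687384

2687384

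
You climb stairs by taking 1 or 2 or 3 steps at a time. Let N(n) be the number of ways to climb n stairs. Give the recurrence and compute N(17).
Condition on the size of the last step (1 to 3): before it there were n-1, …, n-3 stairs climbed, and these cases are disjoint, so N(n) = N(n-1) + N(n-2) + N(n-3) (order-3 linear recurrence).
Initial conditions by direct count (compositions of i into parts ≤ 3): N(1) = 1; N(2) = 2; N(3) = 4.
Iterating the recurrence: N(4) = 7, N(5) = 13, N(6) = 24, N(7) = 44, N(8) = 81, N(9) = 149, N(10) = 274, N(11) = 504, N(12) = 927, N(13) = 1705, N(14) = 3136, N(15) = 5768, N(16) = 10609, N(17) = 19513.

N(n) = N(n-1) + N(n-2) + N(n-3), N(1) = 1, N(2) = 2, N(3) = 4; N(17) = 19513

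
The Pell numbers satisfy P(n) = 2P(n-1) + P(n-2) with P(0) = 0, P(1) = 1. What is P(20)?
Computing the sequence terms:
0, 1, 2, 5, 12, 29, 70, 169, 408, 985, 2378, 5741, 13860, 33461, 80782, 195025, 470832, 1136689, 2744210, 6625109, 15994428

15994428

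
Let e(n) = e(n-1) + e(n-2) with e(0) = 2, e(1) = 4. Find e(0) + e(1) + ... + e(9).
Computing the sequence terms: 2, 4, 6, 10, 16, 26, 42, 68, 110, 178
Adding these values together:

462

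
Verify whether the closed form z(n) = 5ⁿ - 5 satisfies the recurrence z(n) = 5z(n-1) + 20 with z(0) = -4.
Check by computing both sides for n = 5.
From the recurrence with z(0) = -4:
  z(0) = -4, z(1) = 0, z(2) = 20, z(3) = 120, z(4) = 620, z(5) = 3120
  so the recurrence gives z(5) = 3120.
From the proposed closed form z(n) = 5ⁿ - 5:
  z(5) = 3120.
Both sides give 3120 at n = 5, and the initial condition(s) match, so the closed form is consistent.

Yes, the closed form is correct.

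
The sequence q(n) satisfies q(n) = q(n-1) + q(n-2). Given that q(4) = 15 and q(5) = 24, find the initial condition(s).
Work backwards using q(k) = q(k+2) - q(k+1):
q(3) = q(5) - q(4) = 24 - 15 = 9
q(2) = q(4) - q(3) = 15 - 9 = 6
q(1) = q(3) - q(2) = 9 - 6 = 3
q(0) = q(2) - q(1) = 6 - 3 = 3

q(0) = 3, q(1) = 3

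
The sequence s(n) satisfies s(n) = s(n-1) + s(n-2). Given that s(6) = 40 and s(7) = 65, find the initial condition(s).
Work backwards using s(k) = s(k+2) - s(k+1):
s(5) = s(7) - s(6) = 65 - 40 = 25
s(4) = s(6) - s(5) = 40 - 25 = 15
s(3) = s(5) - s(4) = 25 - 15 = 10
s(2) = s(4) - s(3) = 15 - 10 = 5
s(1) = s(3) - s(2) = 10 - 5 = 5
s(0) = s(2) - s(1) = 5 - 5 = 0

s(0) = 0, s(1) = 5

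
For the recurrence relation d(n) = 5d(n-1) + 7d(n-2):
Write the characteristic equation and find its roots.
Substitute d(n) = rⁿ and divide through by rⁿ⁻²: r² - 5r - 7 = 0
Discriminant: 5² + 4·7 = 53, not a perfect square, so by the quadratic formula r = (5 ± √53)/2.
General solution: d(n) = A·r₁ⁿ + B·r₂ⁿ where r₁,r₂ = (5 ± √53)/2

Characteristic: r² - 5r - 7 = 0, Roots: r = (5 ± √53)/2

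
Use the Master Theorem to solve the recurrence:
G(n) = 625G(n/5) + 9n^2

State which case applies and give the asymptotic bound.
Master Theorem template: G(n) = a·G(n/b) + f(n).
Here: a=625, b=5, f(n)=9n^2
Compute log_b(a) = log_5(625) = 4.
f(n) = 9n^2 = O(n^(4-ε)) with ε = 2. Case 1: G(n) = Θ(n^log_b(a)) = Θ(n^4).

Case 1: G(n) = Θ(n^4)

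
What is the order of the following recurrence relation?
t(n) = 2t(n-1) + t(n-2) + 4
The order is the largest lag k for which t(n-k) appears. Here the deepest term is t(n-2) (the 4 term is non-homogeneous and does not affect the order), so the order is 2.

Order 2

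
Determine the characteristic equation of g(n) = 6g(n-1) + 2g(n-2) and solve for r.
Substitute g(n) = rⁿ and divide through by rⁿ⁻²: r² - 6r - 2 = 0
Discriminant: 6² + 4·2 = 44, not a perfect square, so by the quadratic formula r = (6 ± √44)/2.
General solution: g(n) = A·r₁ⁿ + B·r₂ⁿ where r₁,r₂ = (6 ± √44)/2

Characteristic: r² - 6r - 2 = 0, Roots: r = (6 ± √44)/2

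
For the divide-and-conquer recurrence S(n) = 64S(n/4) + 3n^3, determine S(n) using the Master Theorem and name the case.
Master Theorem template: S(n) = a·S(n/b) + f(n).
Here: a=64, b=4, f(n)=3n^3
Compute log_b(a) = log_4(64) = 3.
f(n) = 3n^3 = Θ(n^3). Case 2: S(n) = Θ(n^3 log n).

Case 2: S(n) = Θ(n^3 log n)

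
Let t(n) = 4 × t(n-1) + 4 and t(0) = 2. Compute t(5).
Computing step by step:
t(0) = 2
t(1) = 4 × 2 + 4 = 12
t(2) = 4 × 12 + 4 = 52
t(3) = 4 × 52 + 4 = 212
t(4) = 4 × 212 + 4 = 852
t(5) = 4 × 852 + 4 = 3412

3412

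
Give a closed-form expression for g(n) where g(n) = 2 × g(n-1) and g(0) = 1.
Recurrence: g(n) = 2 × g(n-1), initial: g(0) = 1.
Each term is 2 times the previous, so this is geometric with ratio 2. After n steps: g(n) = g(0)·2ⁿ = 2ⁿ.

g(n) = 2ⁿ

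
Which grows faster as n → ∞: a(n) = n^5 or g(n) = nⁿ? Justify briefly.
Comparing growth rates:
Growth-rate hierarchy: log n ≺ any polynomial ≺ any exponential cⁿ (c>1) ≺ n! ≺ nⁿ.
super-exponential nⁿ dominates polynomial degree 5 asymptotically.

g(n) grows faster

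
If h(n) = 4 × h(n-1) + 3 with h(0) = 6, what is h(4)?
Computing step by step:
h(0) = 6
h(1) = 4 × 6 + 3 = 27
h(2) = 4 × 27 + 3 = 111
h(3) = 4 × 111 + 3 = 447
h(4) = 4 × 447 + 3 = 1791

1791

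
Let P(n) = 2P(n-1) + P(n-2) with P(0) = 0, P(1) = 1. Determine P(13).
Computing the sequence terms:
0, 1, 2, 5, 12, 29, 70, 169, 408, 985, 2378, 5741, 13860, 33461

33461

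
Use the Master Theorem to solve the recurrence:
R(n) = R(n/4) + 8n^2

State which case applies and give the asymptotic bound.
Master Theorem template: R(n) = a·R(n/b) + f(n).
Here: a=1, b=4, f(n)=8n^2
Compute log_b(a) = log_4(1) = 0.
f(n) = 8n^2 = Ω(n^(0+ε)) with ε = 2, and the regularity condition holds (a·f(n/b) = (a/b^2)·f(n) with a/b^2 = 4^-2 < 1). Case 3: R(n) = Θ(f(n)) = Θ(n^2).

Case 3: R(n) = Θ(n^2)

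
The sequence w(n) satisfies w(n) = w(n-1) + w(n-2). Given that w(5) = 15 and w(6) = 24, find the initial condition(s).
Work backwards using w(k) = w(k+2) - w(k+1):
w(4) = w(6) - w(5) = 24 - 15 = 9
w(3) = w(5) - w(4) = 15 - 9 = 6
w(2) = w(4) - w(3) = 9 - 6 = 3
w(1) = w(3) - w(2) = 6 - 3 = 3
w(0) = w(2) - w(1) = 3 - 3 = 0

w(0) = 0, w(1) = 3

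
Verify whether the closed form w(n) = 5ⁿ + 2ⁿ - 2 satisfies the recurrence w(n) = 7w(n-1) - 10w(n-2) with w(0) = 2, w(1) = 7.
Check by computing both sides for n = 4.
From the recurrence with w(0) = 2, w(1) = 7:
  w(0) = 2, w(1) = 7, w(2) = 29, w(3) = 133, w(4) = 641
  so the recurrence gives w(4) = 641.
From the proposed closed form w(n) = 5ⁿ + 2ⁿ - 2:
  w(4) = 639.
The recurrence gives 641 but the closed form gives 639, so the closed form does not satisfy the recurrence.

No, the closed form is incorrect.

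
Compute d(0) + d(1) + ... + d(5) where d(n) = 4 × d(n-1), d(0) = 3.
Computing the sequence terms: 3, 12, 48, 192, 768, 3072
Adding these values together:

4095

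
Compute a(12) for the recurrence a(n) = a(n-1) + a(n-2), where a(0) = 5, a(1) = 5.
Computing the sequence terms:
5, 5, 10, 15, 25, 40, 65, 105, 170, 275, 445, 720, 1165

1165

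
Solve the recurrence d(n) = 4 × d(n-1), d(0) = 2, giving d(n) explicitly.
Recurrence: d(n) = 4 × d(n-1), initial: d(0) = 2.
Each term is 4 times the previous, so this is geometric with ratio 4. After n steps: d(n) = d(0)·4ⁿ = 2·4ⁿ.

d(n) = 2·4ⁿ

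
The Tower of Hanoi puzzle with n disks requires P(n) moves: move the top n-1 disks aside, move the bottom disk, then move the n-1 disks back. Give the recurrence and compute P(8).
Moving n disks = move the top n-1 disks aside (P(n-1) moves) + move the largest disk (1 move) + move the n-1 disks back on top (P(n-1) moves), so P(n) = 2P(n-1) + 1, with P(1) = 1 (a single disk takes one move).
First terms: 1, 3, 7, 15, 31, 63, … — each is one less than a power of 2. Indeed P(n) + 1 = 2(P(n-1) + 1) with P(1) + 1 = 2, so P(n) + 1 = 2ⁿ and P(n) = 2ⁿ - 1.
Hence P(8) = 2^8 - 1 = 256 - 1 = 255.

P(n) = 2P(n-1) + 1, P(1) = 1; P(8) = 255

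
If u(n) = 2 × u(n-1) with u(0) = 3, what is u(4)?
Computing step by step:
u(0) = 3
u(1) = 2 × 3 = 6
u(2) = 2 × 6 = 12
u(3) = 2 × 12 = 24
u(4) = 2 × 24 = 48

48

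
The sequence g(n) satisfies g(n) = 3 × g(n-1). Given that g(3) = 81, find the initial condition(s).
In general g(n) = 3ⁿ · g(0). At n = 3: g(0) = g(3) / 3^3 = 81 / 27 = 3.

g(0) = 3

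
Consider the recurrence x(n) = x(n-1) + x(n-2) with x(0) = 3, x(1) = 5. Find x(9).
Computing the sequence terms:
3, 5, 8, 13, 21, 34, 55, 89, 144, 233

233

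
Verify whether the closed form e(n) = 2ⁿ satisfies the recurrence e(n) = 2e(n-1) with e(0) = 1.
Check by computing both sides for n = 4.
From the recurrence with e(0) = 1:
  e(0) = 1, e(1) = 2, e(2) = 4, e(3) = 8, e(4) = 16
  so the recurrence gives e(4) = 16.
From the proposed closed form e(n) = 2ⁿ:
  e(4) = 16.
Both sides give 16 at n = 4, and the initial condition(s) match, so the closed form is consistent.

Yes, the closed form is correct.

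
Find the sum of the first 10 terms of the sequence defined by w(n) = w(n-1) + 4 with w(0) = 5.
Computing the sequence terms: 5, 9, 13, 17, 21, 25, 29, 33, 37, 41
Adding these values together:

230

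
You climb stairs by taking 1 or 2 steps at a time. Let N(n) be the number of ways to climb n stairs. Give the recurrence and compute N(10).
Condition on the size of the last step (1 to 2): before it there were n-1, …, n-2 stairs climbed, and these cases are disjoint, so N(n) = N(n-1) + N(n-2) (Fibonacci-type sequence).
Initial conditions by direct count (compositions of i into parts ≤ 2): N(1) = 1; N(2) = 2.
Iterating the recurrence: N(3) = 3, N(4) = 5, N(5) = 8, N(6) = 13, N(7) = 21, N(8) = 34, N(9) = 55, N(10) = 89.

N(n) = N(n-1) + N(n-2), N(1) = 1, N(2) = 2; N(10) = 89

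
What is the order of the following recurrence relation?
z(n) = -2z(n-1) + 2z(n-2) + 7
The order is the largest lag k for which z(n-k) appears. Here the deepest term is z(n-2) (the 7 term is non-homogeneous and does not affect the order), so the order is 2.

Order 2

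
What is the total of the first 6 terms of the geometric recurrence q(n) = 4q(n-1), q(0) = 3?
Computing the sequence terms: 3, 12, 48, 192, 768, 3072
Adding these values together:

4095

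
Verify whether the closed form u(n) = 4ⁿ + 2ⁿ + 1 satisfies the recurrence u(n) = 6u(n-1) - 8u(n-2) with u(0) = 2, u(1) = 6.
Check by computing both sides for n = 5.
From the recurrence with u(0) = 2, u(1) = 6:
  u(0) = 2, u(1) = 6, u(2) = 20, u(3) = 72, u(4) = 272, u(5) = 1056
  so the recurrence gives u(5) = 1056.
From the proposed closed form u(n) = 4ⁿ + 2ⁿ + 1:
  u(5) = 1057.
The recurrence gives 1056 but the closed form gives 1057, so the closed form does not satisfy the recurrence.

No, the closed form is incorrect.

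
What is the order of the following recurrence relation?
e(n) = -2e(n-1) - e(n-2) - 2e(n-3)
The order is the largest lag k for which e(n-k) appears. Here the deepest term is e(n-3), so the order is 3.

Order 3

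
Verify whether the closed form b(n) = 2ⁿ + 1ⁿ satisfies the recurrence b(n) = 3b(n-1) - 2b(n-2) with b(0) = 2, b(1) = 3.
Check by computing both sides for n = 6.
From the recurrence with b(0) = 2, b(1) = 3:
  b(0) = 2, b(1) = 3, b(2) = 5, b(3) = 9, b(4) = 17, b(5) = 33, b(6) = 65
  so the recurrence gives b(6) = 65.
From the proposed closed form b(n) = 2ⁿ + 1ⁿ:
  b(6) = 65.
Both sides give 65 at n = 6, and the initial condition(s) match, so the closed form is consistent.

Yes, the closed form is correct.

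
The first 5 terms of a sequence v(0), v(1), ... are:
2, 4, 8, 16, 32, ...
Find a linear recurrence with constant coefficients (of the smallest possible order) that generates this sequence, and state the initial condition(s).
Look for the lowest-order linear relation among consecutive terms.
Observation: each term is 2× the previous.
Check at n=2: 2·4 = 8. ✓

v(n) = 2 × v(n-1), v(0) = 2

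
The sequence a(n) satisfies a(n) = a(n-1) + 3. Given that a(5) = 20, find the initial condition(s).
a(5) = a(0) + 5·3, so a(0) = 20 - 15 = 5.

a(0) = 5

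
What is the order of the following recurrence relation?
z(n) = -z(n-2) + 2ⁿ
The order is the largest lag k for which z(n-k) appears. Here the deepest term is z(n-2) (the 2ⁿ term is non-homogeneous and does not affect the order), so the order is 2.

Order 2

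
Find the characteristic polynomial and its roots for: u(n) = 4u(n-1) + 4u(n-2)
Substitute u(n) = rⁿ and divide through by rⁿ⁻²: r² - 4r - 4 = 0
Discriminant: 4² + 4·4 = 32, not a perfect square, so by the quadratic formula r = (4 ± √32)/2.
General solution: u(n) = A·r₁ⁿ + B·r₂ⁿ where r₁,r₂ = (4 ± √32)/2

Characteristic: r² - 4r - 4 = 0, Roots: r = (4 ± √32)/2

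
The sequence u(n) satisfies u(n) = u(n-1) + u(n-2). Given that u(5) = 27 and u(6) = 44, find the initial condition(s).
Work backwards using u(k) = u(k+2) - u(k+1):
u(4) = u(6) - u(5) = 44 - 27 = 17
u(3) = u(5) - u(4) = 27 - 17 = 10
u(2) = u(4) - u(3) = 17 - 10 = 7
u(1) = u(3) - u(2) = 10 - 7 = 3
u(0) = u(2) - u(1) = 7 - 3 = 4

u(0) = 4, u(1) = 3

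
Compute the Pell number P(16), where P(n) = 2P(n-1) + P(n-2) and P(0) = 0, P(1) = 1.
Computing the sequence terms:
0, 1, 2, 5, 12, 29, 70, 169, 408, 985, 2378, 5741, 13860, 33461, 80782, 195025, 470832

470832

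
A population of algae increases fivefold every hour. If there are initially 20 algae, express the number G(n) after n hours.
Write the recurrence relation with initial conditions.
Each hour multiplies the count by 5, so the count after n hours depends only on the count after n-1 hours: G(n) = 5 × G(n-1). The starting count gives G(0) = 20.
Unrolling n times gives the closed form G(n) = 20 × 5ⁿ.

G(n) = 5 × G(n-1), G(0) = 20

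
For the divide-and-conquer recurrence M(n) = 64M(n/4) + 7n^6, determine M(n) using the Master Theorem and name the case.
Master Theorem template: M(n) = a·M(n/b) + f(n).
Here: a=64, b=4, f(n)=7n^6
Compute log_b(a) = log_4(64) = 3.
f(n) = 7n^6 = Ω(n^(3+ε)) with ε = 3, and the regularity condition holds (a·f(n/b) = (a/b^6)·f(n) with a/b^6 = 4^-3 < 1). Case 3: M(n) = Θ(f(n)) = Θ(n^6).

Case 3: M(n) = Θ(n^6)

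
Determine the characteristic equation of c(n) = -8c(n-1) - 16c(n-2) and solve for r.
Substitute c(n) = rⁿ and divide through by rⁿ⁻²: r² + 8r + 16 = 0
Factor: (r + 4)² = 0, so r = -4 (double root).
General solution: c(n) = (A + Bn)·(-4)ⁿ

Characteristic: r² + 8r + 16 = 0, Roots: r = -4 (double root)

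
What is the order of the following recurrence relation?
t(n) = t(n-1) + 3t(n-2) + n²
The order is the largest lag k for which t(n-k) appears. Here the deepest term is t(n-2) (the n² term is non-homogeneous and does not affect the order), so the order is 2.

Order 2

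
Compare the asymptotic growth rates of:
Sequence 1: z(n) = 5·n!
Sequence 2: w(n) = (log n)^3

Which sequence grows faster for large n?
Comparing growth rates:
Growth-rate hierarchy: log n ≺ any polynomial ≺ any exponential cⁿ (c>1) ≺ n! ≺ nⁿ.
factorial dominates polylogarithmic (log n)^3 asymptotically.

z(n) grows faster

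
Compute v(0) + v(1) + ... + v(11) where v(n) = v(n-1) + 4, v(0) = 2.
Computing the sequence terms: 2, 6, 10, 14, 18, 22, 26, 30, 34, 38, 42, 46
Adding these values together:

288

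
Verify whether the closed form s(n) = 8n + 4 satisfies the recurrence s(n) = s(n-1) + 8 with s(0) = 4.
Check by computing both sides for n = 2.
From the recurrence with s(0) = 4:
  s(0) = 4, s(1) = 12, s(2) = 20
  so the recurrence gives s(2) = 20.
From the proposed closed form s(n) = 8n + 4:
  s(2) = 20.
Both sides give 20 at n = 2, and the initial condition(s) match, so the closed form is consistent.

Yes, the closed form is correct.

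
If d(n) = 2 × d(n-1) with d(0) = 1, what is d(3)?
Computing step by step:
d(0) = 1
d(1) = 2 × 1 = 2
d(2) = 2 × 2 = 4
d(3) = 2 × 4 = 8

8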